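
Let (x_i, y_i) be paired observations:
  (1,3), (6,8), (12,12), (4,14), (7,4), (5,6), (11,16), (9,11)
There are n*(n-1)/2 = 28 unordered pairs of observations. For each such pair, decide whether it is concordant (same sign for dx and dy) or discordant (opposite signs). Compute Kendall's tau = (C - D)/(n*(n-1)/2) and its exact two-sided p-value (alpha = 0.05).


Step 1: Enumerate the 28 unordered pairs (i,j) with i<j and classify each by sign(x_j-x_i) * sign(y_j-y_i).
  (1,2):dx=+5,dy=+5->C; (1,3):dx=+11,dy=+9->C; (1,4):dx=+3,dy=+11->C; (1,5):dx=+6,dy=+1->C
  (1,6):dx=+4,dy=+3->C; (1,7):dx=+10,dy=+13->C; (1,8):dx=+8,dy=+8->C; (2,3):dx=+6,dy=+4->C
  (2,4):dx=-2,dy=+6->D; (2,5):dx=+1,dy=-4->D; (2,6):dx=-1,dy=-2->C; (2,7):dx=+5,dy=+8->C
  (2,8):dx=+3,dy=+3->C; (3,4):dx=-8,dy=+2->D; (3,5):dx=-5,dy=-8->C; (3,6):dx=-7,dy=-6->C
  (3,7):dx=-1,dy=+4->D; (3,8):dx=-3,dy=-1->C; (4,5):dx=+3,dy=-10->D; (4,6):dx=+1,dy=-8->D
  (4,7):dx=+7,dy=+2->C; (4,8):dx=+5,dy=-3->D; (5,6):dx=-2,dy=+2->D; (5,7):dx=+4,dy=+12->C
  (5,8):dx=+2,dy=+7->C; (6,7):dx=+6,dy=+10->C; (6,8):dx=+4,dy=+5->C; (7,8):dx=-2,dy=-5->C
Step 2: C = 20, D = 8, total pairs = 28.
Step 3: tau = (C - D)/(n(n-1)/2) = (20 - 8)/28 = 0.428571.
Step 4: Exact two-sided p-value (enumerate n! = 40320 permutations of y under H0): p = 0.178869.
Step 5: alpha = 0.05. fail to reject H0.

tau_b = 0.4286 (C=20, D=8), p = 0.178869, fail to reject H0.


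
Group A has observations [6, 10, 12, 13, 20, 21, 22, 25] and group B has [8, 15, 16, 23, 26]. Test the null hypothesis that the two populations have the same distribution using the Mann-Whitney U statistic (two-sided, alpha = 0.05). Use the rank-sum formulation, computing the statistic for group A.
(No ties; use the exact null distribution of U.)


Step 1: Combine and sort all 13 observations; assign midranks.
sorted (value, group): (6,X), (8,Y), (10,X), (12,X), (13,X), (15,Y), (16,Y), (20,X), (21,X), (22,X), (23,Y), (25,X), (26,Y)
ranks: 6->1, 8->2, 10->3, 12->4, 13->5, 15->6, 16->7, 20->8, 21->9, 22->10, 23->11, 25->12, 26->13
Step 2: Rank sum for X: R1 = 1 + 3 + 4 + 5 + 8 + 9 + 10 + 12 = 52.
Step 3: U_X = R1 - n1(n1+1)/2 = 52 - 8*9/2 = 52 - 36 = 16.
       U_Y = n1*n2 - U_X = 40 - 16 = 24.
Step 4: No ties, so the exact null distribution of U (based on enumerating the C(13,8) = 1287 equally likely rank assignments) gives the two-sided p-value.
Step 5: p-value = 0.621601; compare to alpha = 0.05. fail to reject H0.

U_X = 16, p = 0.621601, fail to reject H0 at alpha = 0.05.


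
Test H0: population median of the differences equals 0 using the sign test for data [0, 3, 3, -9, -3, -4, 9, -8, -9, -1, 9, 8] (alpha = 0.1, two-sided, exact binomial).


Step 1: Discard zero differences. Original n = 12; n_eff = number of nonzero differences = 11.
Nonzero differences (with sign): +3, +3, -9, -3, -4, +9, -8, -9, -1, +9, +8
Step 2: Count signs: positive = 5, negative = 6.
Step 3: Under H0: P(positive) = 0.5, so the number of positives S ~ Bin(11, 0.5).
Step 4: Two-sided exact p-value = sum of Bin(11,0.5) probabilities at or below the observed probability = 1.000000.
Step 5: alpha = 0.1. fail to reject H0.

n_eff = 11, pos = 5, neg = 6, p = 1.000000, fail to reject H0.


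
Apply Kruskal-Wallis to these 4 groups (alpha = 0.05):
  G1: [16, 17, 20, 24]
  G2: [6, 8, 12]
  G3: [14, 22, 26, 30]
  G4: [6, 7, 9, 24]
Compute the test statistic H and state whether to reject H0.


Step 1: Combine all N = 15 observations and assign midranks.
sorted (value, group, rank): (6,G2,1.5), (6,G4,1.5), (7,G4,3), (8,G2,4), (9,G4,5), (12,G2,6), (14,G3,7), (16,G1,8), (17,G1,9), (20,G1,10), (22,G3,11), (24,G1,12.5), (24,G4,12.5), (26,G3,14), (30,G3,15)
Step 2: Sum ranks within each group.
R_1 = 39.5 (n_1 = 4)
R_2 = 11.5 (n_2 = 3)
R_3 = 47 (n_3 = 4)
R_4 = 22 (n_4 = 4)
Step 3: H = 12/(N(N+1)) * sum(R_i^2/n_i) - 3(N+1)
     = 12/(15*16) * (39.5^2/4 + 11.5^2/3 + 47^2/4 + 22^2/4) - 3*16
     = 0.050000 * 1107.4 - 48
     = 7.369792.
Step 4: Ties present; correction factor C = 1 - 12/(15^3 - 15) = 0.996429. Corrected H = 7.369792 / 0.996429 = 7.396207.
Step 5: Under H0, H ~ chi^2(3); p-value = 0.060286.
Step 6: alpha = 0.05. fail to reject H0.

H = 7.3962, df = 3, p = 0.060286, fail to reject H0.


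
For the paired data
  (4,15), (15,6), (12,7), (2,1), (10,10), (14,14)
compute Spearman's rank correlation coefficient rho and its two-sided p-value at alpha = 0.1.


Step 1: Rank x and y separately (midranks; no ties here).
rank(x): 4->2, 15->6, 12->4, 2->1, 10->3, 14->5
rank(y): 15->6, 6->2, 7->3, 1->1, 10->4, 14->5
Step 2: d_i = R_x(i) - R_y(i); compute d_i^2.
  (2-6)^2=16, (6-2)^2=16, (4-3)^2=1, (1-1)^2=0, (3-4)^2=1, (5-5)^2=0
sum(d^2) = 34.
Step 3: rho = 1 - 6*34 / (6*(6^2 - 1)) = 1 - 204/210 = 0.028571.
Step 4: Under H0, t = rho * sqrt((n-2)/(1-rho^2)) = 0.0572 ~ t(4).
Step 5: Two-sided p-value from the t-distribution with 4 df = 0.957155.
Step 6: alpha = 0.1. fail to reject H0.

rho = 0.0286, p = 0.957155, fail to reject H0 at alpha = 0.1.


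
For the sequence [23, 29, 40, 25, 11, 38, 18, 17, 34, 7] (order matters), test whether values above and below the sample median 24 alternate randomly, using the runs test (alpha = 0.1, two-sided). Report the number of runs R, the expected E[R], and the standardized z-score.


Step 1: Compute median = 24; label A = above, B = below.
Labels in order: BAAABABBAB  (n_A = 5, n_B = 5)
Step 2: Count runs R = 7.
Step 3: Under H0 (random ordering), E[R] = 2*n_A*n_B/(n_A+n_B) + 1 = 2*5*5/10 + 1 = 6.0000.
        Var[R] = 2*n_A*n_B*(2*n_A*n_B - n_A - n_B) / ((n_A+n_B)^2 * (n_A+n_B-1)) = 2000/900 = 2.2222.
        SD[R] = 1.4907.
Step 4: Continuity-corrected z = (R - 0.5 - E[R]) / SD[R] = (7 - 0.5 - 6.0000) / 1.4907 = 0.3354.
Step 5: Two-sided p-value via normal approximation = 2*(1 - Phi(|z|)) = 0.737316.
Step 6: alpha = 0.1. fail to reject H0.

R = 7, z = 0.3354, p = 0.737316, fail to reject H0.


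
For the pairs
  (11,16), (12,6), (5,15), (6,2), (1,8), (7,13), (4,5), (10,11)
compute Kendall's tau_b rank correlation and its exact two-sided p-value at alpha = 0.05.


Step 1: Enumerate the 28 unordered pairs (i,j) with i<j and classify each by sign(x_j-x_i) * sign(y_j-y_i).
  (1,2):dx=+1,dy=-10->D; (1,3):dx=-6,dy=-1->C; (1,4):dx=-5,dy=-14->C; (1,5):dx=-10,dy=-8->C
  (1,6):dx=-4,dy=-3->C; (1,7):dx=-7,dy=-11->C; (1,8):dx=-1,dy=-5->C; (2,3):dx=-7,dy=+9->D
  (2,4):dx=-6,dy=-4->C; (2,5):dx=-11,dy=+2->D; (2,6):dx=-5,dy=+7->D; (2,7):dx=-8,dy=-1->C
  (2,8):dx=-2,dy=+5->D; (3,4):dx=+1,dy=-13->D; (3,5):dx=-4,dy=-7->C; (3,6):dx=+2,dy=-2->D
  (3,7):dx=-1,dy=-10->C; (3,8):dx=+5,dy=-4->D; (4,5):dx=-5,dy=+6->D; (4,6):dx=+1,dy=+11->C
  (4,7):dx=-2,dy=+3->D; (4,8):dx=+4,dy=+9->C; (5,6):dx=+6,dy=+5->C; (5,7):dx=+3,dy=-3->D
  (5,8):dx=+9,dy=+3->C; (6,7):dx=-3,dy=-8->C; (6,8):dx=+3,dy=-2->D; (7,8):dx=+6,dy=+6->C
Step 2: C = 16, D = 12, total pairs = 28.
Step 3: tau = (C - D)/(n(n-1)/2) = (16 - 12)/28 = 0.142857.
Step 4: Exact two-sided p-value (enumerate n! = 40320 permutations of y under H0): p = 0.719544.
Step 5: alpha = 0.05. fail to reject H0.

tau_b = 0.1429 (C=16, D=12), p = 0.719544, fail to reject H0.


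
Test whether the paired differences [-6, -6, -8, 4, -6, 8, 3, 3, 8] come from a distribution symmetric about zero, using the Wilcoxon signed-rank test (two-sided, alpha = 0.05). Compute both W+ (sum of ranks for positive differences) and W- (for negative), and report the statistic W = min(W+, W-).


Step 1: Drop any zero differences (none here) and take |d_i|.
|d| = [6, 6, 8, 4, 6, 8, 3, 3, 8]
Step 2: Midrank |d_i| (ties get averaged ranks).
ranks: |6|->5, |6|->5, |8|->8, |4|->3, |6|->5, |8|->8, |3|->1.5, |3|->1.5, |8|->8
Step 3: Attach original signs; sum ranks with positive sign and with negative sign.
W+ = 3 + 8 + 1.5 + 1.5 + 8 = 22
W- = 5 + 5 + 8 + 5 = 23
(Check: W+ + W- = 45 should equal n(n+1)/2 = 45.)
Step 4: Test statistic W = min(W+, W-) = 22.
Step 5: Ties in |d|, so use the tie-corrected normal approximation.
        E[W] = n(n+1)/4 = 9*10/4 = 22.5.
        Tie groups: |d|=3 (t=2), |d|=6 (t=3), |d|=8 (t=3); sum(t^3 - t) = 54.
        Var[W] = n(n+1)(2n+1)/24 - sum(t^3-t)/48 = 1710/24 - 54/48 = 70.125.
        z = (W - E[W]) / sqrt(Var[W]) = (22 - 22.5) / 8.3741 = -0.0597.
        Two-sided p = 2*Phi(z) = 0.952388.
Step 6: alpha = 0.05. fail to reject H0.

W+ = 22, W- = 23, W = min = 22, p = 0.952388, fail to reject H0.


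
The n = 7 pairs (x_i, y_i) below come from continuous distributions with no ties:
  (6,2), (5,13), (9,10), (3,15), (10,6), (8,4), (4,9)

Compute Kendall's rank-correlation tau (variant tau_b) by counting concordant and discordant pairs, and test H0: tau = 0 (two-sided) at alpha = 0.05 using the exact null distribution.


Step 1: Enumerate the 21 unordered pairs (i,j) with i<j and classify each by sign(x_j-x_i) * sign(y_j-y_i).
  (1,2):dx=-1,dy=+11->D; (1,3):dx=+3,dy=+8->C; (1,4):dx=-3,dy=+13->D; (1,5):dx=+4,dy=+4->C
  (1,6):dx=+2,dy=+2->C; (1,7):dx=-2,dy=+7->D; (2,3):dx=+4,dy=-3->D; (2,4):dx=-2,dy=+2->D
  (2,5):dx=+5,dy=-7->D; (2,6):dx=+3,dy=-9->D; (2,7):dx=-1,dy=-4->C; (3,4):dx=-6,dy=+5->D
  (3,5):dx=+1,dy=-4->D; (3,6):dx=-1,dy=-6->C; (3,7):dx=-5,dy=-1->C; (4,5):dx=+7,dy=-9->D
  (4,6):dx=+5,dy=-11->D; (4,7):dx=+1,dy=-6->D; (5,6):dx=-2,dy=-2->C; (5,7):dx=-6,dy=+3->D
  (6,7):dx=-4,dy=+5->D
Step 2: C = 7, D = 14, total pairs = 21.
Step 3: tau = (C - D)/(n(n-1)/2) = (7 - 14)/21 = -0.333333.
Step 4: Exact two-sided p-value (enumerate n! = 5040 permutations of y under H0): p = 0.381349.
Step 5: alpha = 0.05. fail to reject H0.

tau_b = -0.3333 (C=7, D=14), p = 0.381349, fail to reject H0.


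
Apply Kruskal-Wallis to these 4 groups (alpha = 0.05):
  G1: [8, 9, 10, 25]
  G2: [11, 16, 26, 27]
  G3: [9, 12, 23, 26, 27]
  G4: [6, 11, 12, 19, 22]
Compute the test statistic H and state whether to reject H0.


Step 1: Combine all N = 18 observations and assign midranks.
sorted (value, group, rank): (6,G4,1), (8,G1,2), (9,G1,3.5), (9,G3,3.5), (10,G1,5), (11,G2,6.5), (11,G4,6.5), (12,G3,8.5), (12,G4,8.5), (16,G2,10), (19,G4,11), (22,G4,12), (23,G3,13), (25,G1,14), (26,G2,15.5), (26,G3,15.5), (27,G2,17.5), (27,G3,17.5)
Step 2: Sum ranks within each group.
R_1 = 24.5 (n_1 = 4)
R_2 = 49.5 (n_2 = 4)
R_3 = 58 (n_3 = 5)
R_4 = 39 (n_4 = 5)
Step 3: H = 12/(N(N+1)) * sum(R_i^2/n_i) - 3(N+1)
     = 12/(18*19) * (24.5^2/4 + 49.5^2/4 + 58^2/5 + 39^2/5) - 3*19
     = 0.035088 * 1739.62 - 57
     = 4.039474.
Step 4: Ties present; correction factor C = 1 - 30/(18^3 - 18) = 0.994840. Corrected H = 4.039474 / 0.994840 = 4.060425.
Step 5: Under H0, H ~ chi^2(3); p-value = 0.255013.
Step 6: alpha = 0.05. fail to reject H0.

H = 4.0604, df = 3, p = 0.255013, fail to reject H0.


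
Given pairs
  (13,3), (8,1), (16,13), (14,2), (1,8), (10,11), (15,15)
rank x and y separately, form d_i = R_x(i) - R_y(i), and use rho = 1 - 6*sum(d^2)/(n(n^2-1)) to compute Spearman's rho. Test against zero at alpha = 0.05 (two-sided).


Step 1: Rank x and y separately (midranks; no ties here).
rank(x): 13->4, 8->2, 16->7, 14->5, 1->1, 10->3, 15->6
rank(y): 3->3, 1->1, 13->6, 2->2, 8->4, 11->5, 15->7
Step 2: d_i = R_x(i) - R_y(i); compute d_i^2.
  (4-3)^2=1, (2-1)^2=1, (7-6)^2=1, (5-2)^2=9, (1-4)^2=9, (3-5)^2=4, (6-7)^2=1
sum(d^2) = 26.
Step 3: rho = 1 - 6*26 / (7*(7^2 - 1)) = 1 - 156/336 = 0.535714.
Step 4: Under H0, t = rho * sqrt((n-2)/(1-rho^2)) = 1.4186 ~ t(5).
Step 5: Two-sided p-value from the t-distribution with 5 df = 0.215217.
Step 6: alpha = 0.05. fail to reject H0.

rho = 0.5357, p = 0.215217, fail to reject H0 at alpha = 0.05.


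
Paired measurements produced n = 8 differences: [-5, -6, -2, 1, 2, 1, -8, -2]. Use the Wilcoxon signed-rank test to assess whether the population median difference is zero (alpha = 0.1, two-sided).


Step 1: Drop any zero differences (none here) and take |d_i|.
|d| = [5, 6, 2, 1, 2, 1, 8, 2]
Step 2: Midrank |d_i| (ties get averaged ranks).
ranks: |5|->6, |6|->7, |2|->4, |1|->1.5, |2|->4, |1|->1.5, |8|->8, |2|->4
Step 3: Attach original signs; sum ranks with positive sign and with negative sign.
W+ = 1.5 + 4 + 1.5 = 7
W- = 6 + 7 + 4 + 8 + 4 = 29
(Check: W+ + W- = 36 should equal n(n+1)/2 = 36.)
Step 4: Test statistic W = min(W+, W-) = 7.
Step 5: Ties in |d|, so use the tie-corrected normal approximation.
        E[W] = n(n+1)/4 = 8*9/4 = 18.
        Tie groups: |d|=1 (t=2), |d|=2 (t=3); sum(t^3 - t) = 30.
        Var[W] = n(n+1)(2n+1)/24 - sum(t^3-t)/48 = 1224/24 - 30/48 = 50.375.
        z = (W - E[W]) / sqrt(Var[W]) = (7 - 18) / 7.0975 = -1.5498.
        Two-sided p = 2*Phi(z) = 0.121181.
Step 6: alpha = 0.1. fail to reject H0.

W+ = 7, W- = 29, W = min = 7, p = 0.121181, fail to reject H0.


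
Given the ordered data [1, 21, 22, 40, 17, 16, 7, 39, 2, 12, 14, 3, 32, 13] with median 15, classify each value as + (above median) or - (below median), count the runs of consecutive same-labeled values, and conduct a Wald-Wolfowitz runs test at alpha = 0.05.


Step 1: Compute median = 15; label A = above, B = below.
Labels in order: BAAAAABABBBBAB  (n_A = 7, n_B = 7)
Step 2: Count runs R = 7.
Step 3: Under H0 (random ordering), E[R] = 2*n_A*n_B/(n_A+n_B) + 1 = 2*7*7/14 + 1 = 8.0000.
        Var[R] = 2*n_A*n_B*(2*n_A*n_B - n_A - n_B) / ((n_A+n_B)^2 * (n_A+n_B-1)) = 8232/2548 = 3.2308.
        SD[R] = 1.7974.
Step 4: Continuity-corrected z = (R + 0.5 - E[R]) / SD[R] = (7 + 0.5 - 8.0000) / 1.7974 = -0.2782.
Step 5: Two-sided p-value via normal approximation = 2*(1 - Phi(|z|)) = 0.780879.
Step 6: alpha = 0.05. fail to reject H0.

R = 7, z = -0.2782, p = 0.780879, fail to reject H0.


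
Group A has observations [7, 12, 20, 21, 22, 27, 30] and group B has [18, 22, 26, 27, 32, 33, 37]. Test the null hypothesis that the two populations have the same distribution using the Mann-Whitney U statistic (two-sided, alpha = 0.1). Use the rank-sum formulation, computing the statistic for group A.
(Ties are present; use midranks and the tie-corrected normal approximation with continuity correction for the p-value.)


Step 1: Combine and sort all 14 observations; assign midranks.
sorted (value, group): (7,X), (12,X), (18,Y), (20,X), (21,X), (22,X), (22,Y), (26,Y), (27,X), (27,Y), (30,X), (32,Y), (33,Y), (37,Y)
ranks: 7->1, 12->2, 18->3, 20->4, 21->5, 22->6.5, 22->6.5, 26->8, 27->9.5, 27->9.5, 30->11, 32->12, 33->13, 37->14
Step 2: Rank sum for X: R1 = 1 + 2 + 4 + 5 + 6.5 + 9.5 + 11 = 39.
Step 3: U_X = R1 - n1(n1+1)/2 = 39 - 7*8/2 = 39 - 28 = 11.
       U_Y = n1*n2 - U_X = 49 - 11 = 38.
Step 4: Ties are present, so use the tie-corrected normal approximation (with continuity correction) for the p-value.
Step 5: p-value = 0.095964; compare to alpha = 0.1. reject H0.

U_X = 11, p = 0.095964, reject H0 at alpha = 0.1.


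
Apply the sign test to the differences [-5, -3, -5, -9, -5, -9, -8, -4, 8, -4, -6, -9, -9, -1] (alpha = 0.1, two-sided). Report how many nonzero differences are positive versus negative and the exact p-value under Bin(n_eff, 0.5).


Step 1: Discard zero differences. Original n = 14; n_eff = number of nonzero differences = 14.
Nonzero differences (with sign): -5, -3, -5, -9, -5, -9, -8, -4, +8, -4, -6, -9, -9, -1
Step 2: Count signs: positive = 1, negative = 13.
Step 3: Under H0: P(positive) = 0.5, so the number of positives S ~ Bin(14, 0.5).
Step 4: Two-sided exact p-value = sum of Bin(14,0.5) probabilities at or below the observed probability = 0.001831.
Step 5: alpha = 0.1. reject H0.

n_eff = 14, pos = 1, neg = 13, p = 0.001831, reject H0.


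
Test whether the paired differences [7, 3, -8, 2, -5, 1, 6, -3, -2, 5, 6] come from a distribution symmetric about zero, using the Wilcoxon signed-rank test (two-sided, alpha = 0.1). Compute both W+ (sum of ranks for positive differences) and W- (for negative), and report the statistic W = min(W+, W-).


Step 1: Drop any zero differences (none here) and take |d_i|.
|d| = [7, 3, 8, 2, 5, 1, 6, 3, 2, 5, 6]
Step 2: Midrank |d_i| (ties get averaged ranks).
ranks: |7|->10, |3|->4.5, |8|->11, |2|->2.5, |5|->6.5, |1|->1, |6|->8.5, |3|->4.5, |2|->2.5, |5|->6.5, |6|->8.5
Step 3: Attach original signs; sum ranks with positive sign and with negative sign.
W+ = 10 + 4.5 + 2.5 + 1 + 8.5 + 6.5 + 8.5 = 41.5
W- = 11 + 6.5 + 4.5 + 2.5 = 24.5
(Check: W+ + W- = 66 should equal n(n+1)/2 = 66.)
Step 4: Test statistic W = min(W+, W-) = 24.5.
Step 5: Ties in |d|, so use the tie-corrected normal approximation.
        E[W] = n(n+1)/4 = 11*12/4 = 33.
        Tie groups: |d|=2 (t=2), |d|=3 (t=2), |d|=5 (t=2), |d|=6 (t=2); sum(t^3 - t) = 24.
        Var[W] = n(n+1)(2n+1)/24 - sum(t^3-t)/48 = 3036/24 - 24/48 = 126.
        z = (W - E[W]) / sqrt(Var[W]) = (24.5 - 33) / 11.2250 = -0.7572.
        Two-sided p = 2*Phi(z) = 0.448906.
Step 6: alpha = 0.1. fail to reject H0.

W+ = 41.5, W- = 24.5, W = min = 24.5, p = 0.448906, fail to reject H0.


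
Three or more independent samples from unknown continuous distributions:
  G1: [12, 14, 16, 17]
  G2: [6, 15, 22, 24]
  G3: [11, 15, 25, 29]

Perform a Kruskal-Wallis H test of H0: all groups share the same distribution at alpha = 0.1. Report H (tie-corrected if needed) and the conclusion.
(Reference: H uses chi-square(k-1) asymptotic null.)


Step 1: Combine all N = 12 observations and assign midranks.
sorted (value, group, rank): (6,G2,1), (11,G3,2), (12,G1,3), (14,G1,4), (15,G2,5.5), (15,G3,5.5), (16,G1,7), (17,G1,8), (22,G2,9), (24,G2,10), (25,G3,11), (29,G3,12)
Step 2: Sum ranks within each group.
R_1 = 22 (n_1 = 4)
R_2 = 25.5 (n_2 = 4)
R_3 = 30.5 (n_3 = 4)
Step 3: H = 12/(N(N+1)) * sum(R_i^2/n_i) - 3(N+1)
     = 12/(12*13) * (22^2/4 + 25.5^2/4 + 30.5^2/4) - 3*13
     = 0.076923 * 516.125 - 39
     = 0.701923.
Step 4: Ties present; correction factor C = 1 - 6/(12^3 - 12) = 0.996503. Corrected H = 0.701923 / 0.996503 = 0.704386.
Step 5: Under H0, H ~ chi^2(2); p-value = 0.703144.
Step 6: alpha = 0.1. fail to reject H0.

H = 0.7044, df = 2, p = 0.703144, fail to reject H0.


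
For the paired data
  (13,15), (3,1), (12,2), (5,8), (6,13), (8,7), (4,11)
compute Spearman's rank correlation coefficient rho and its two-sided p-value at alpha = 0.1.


Step 1: Rank x and y separately (midranks; no ties here).
rank(x): 13->7, 3->1, 12->6, 5->3, 6->4, 8->5, 4->2
rank(y): 15->7, 1->1, 2->2, 8->4, 13->6, 7->3, 11->5
Step 2: d_i = R_x(i) - R_y(i); compute d_i^2.
  (7-7)^2=0, (1-1)^2=0, (6-2)^2=16, (3-4)^2=1, (4-6)^2=4, (5-3)^2=4, (2-5)^2=9
sum(d^2) = 34.
Step 3: rho = 1 - 6*34 / (7*(7^2 - 1)) = 1 - 204/336 = 0.392857.
Step 4: Under H0, t = rho * sqrt((n-2)/(1-rho^2)) = 0.9553 ~ t(5).
Step 5: Two-sided p-value from the t-distribution with 5 df = 0.383317.
Step 6: alpha = 0.1. fail to reject H0.

rho = 0.3929, p = 0.383317, fail to reject H0 at alpha = 0.1.


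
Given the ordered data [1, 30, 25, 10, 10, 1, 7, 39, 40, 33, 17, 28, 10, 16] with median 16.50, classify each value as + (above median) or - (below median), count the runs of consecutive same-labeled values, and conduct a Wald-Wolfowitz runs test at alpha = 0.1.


Step 1: Compute median = 16.50; label A = above, B = below.
Labels in order: BAABBBBAAAAABB  (n_A = 7, n_B = 7)
Step 2: Count runs R = 5.
Step 3: Under H0 (random ordering), E[R] = 2*n_A*n_B/(n_A+n_B) + 1 = 2*7*7/14 + 1 = 8.0000.
        Var[R] = 2*n_A*n_B*(2*n_A*n_B - n_A - n_B) / ((n_A+n_B)^2 * (n_A+n_B-1)) = 8232/2548 = 3.2308.
        SD[R] = 1.7974.
Step 4: Continuity-corrected z = (R + 0.5 - E[R]) / SD[R] = (5 + 0.5 - 8.0000) / 1.7974 = -1.3909.
Step 5: Two-sided p-value via normal approximation = 2*(1 - Phi(|z|)) = 0.164264.
Step 6: alpha = 0.1. fail to reject H0.

R = 5, z = -1.3909, p = 0.164264, fail to reject H0.


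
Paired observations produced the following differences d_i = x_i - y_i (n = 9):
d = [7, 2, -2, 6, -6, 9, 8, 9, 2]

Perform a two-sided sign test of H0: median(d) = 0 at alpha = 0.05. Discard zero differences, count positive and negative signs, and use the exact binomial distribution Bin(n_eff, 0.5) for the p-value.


Step 1: Discard zero differences. Original n = 9; n_eff = number of nonzero differences = 9.
Nonzero differences (with sign): +7, +2, -2, +6, -6, +9, +8, +9, +2
Step 2: Count signs: positive = 7, negative = 2.
Step 3: Under H0: P(positive) = 0.5, so the number of positives S ~ Bin(9, 0.5).
Step 4: Two-sided exact p-value = sum of Bin(9,0.5) probabilities at or below the observed probability = 0.179688.
Step 5: alpha = 0.05. fail to reject H0.

n_eff = 9, pos = 7, neg = 2, p = 0.179688, fail to reject H0.


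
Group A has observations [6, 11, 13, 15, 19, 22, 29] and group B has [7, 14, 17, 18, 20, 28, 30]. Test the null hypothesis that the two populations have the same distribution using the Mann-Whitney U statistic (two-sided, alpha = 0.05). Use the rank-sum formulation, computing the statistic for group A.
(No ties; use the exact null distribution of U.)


Step 1: Combine and sort all 14 observations; assign midranks.
sorted (value, group): (6,X), (7,Y), (11,X), (13,X), (14,Y), (15,X), (17,Y), (18,Y), (19,X), (20,Y), (22,X), (28,Y), (29,X), (30,Y)
ranks: 6->1, 7->2, 11->3, 13->4, 14->5, 15->6, 17->7, 18->8, 19->9, 20->10, 22->11, 28->12, 29->13, 30->14
Step 2: Rank sum for X: R1 = 1 + 3 + 4 + 6 + 9 + 11 + 13 = 47.
Step 3: U_X = R1 - n1(n1+1)/2 = 47 - 7*8/2 = 47 - 28 = 19.
       U_Y = n1*n2 - U_X = 49 - 19 = 30.
Step 4: No ties, so the exact null distribution of U (based on enumerating the C(14,7) = 3432 equally likely rank assignments) gives the two-sided p-value.
Step 5: p-value = 0.534965; compare to alpha = 0.05. fail to reject H0.

U_X = 19, p = 0.534965, fail to reject H0 at alpha = 0.05.


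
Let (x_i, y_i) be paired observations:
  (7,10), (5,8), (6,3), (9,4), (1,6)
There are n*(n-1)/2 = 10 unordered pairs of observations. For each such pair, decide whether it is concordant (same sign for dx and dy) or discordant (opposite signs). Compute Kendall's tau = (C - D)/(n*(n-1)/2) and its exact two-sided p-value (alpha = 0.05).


Step 1: Enumerate the 10 unordered pairs (i,j) with i<j and classify each by sign(x_j-x_i) * sign(y_j-y_i).
  (1,2):dx=-2,dy=-2->C; (1,3):dx=-1,dy=-7->C; (1,4):dx=+2,dy=-6->D; (1,5):dx=-6,dy=-4->C
  (2,3):dx=+1,dy=-5->D; (2,4):dx=+4,dy=-4->D; (2,5):dx=-4,dy=-2->C; (3,4):dx=+3,dy=+1->C
  (3,5):dx=-5,dy=+3->D; (4,5):dx=-8,dy=+2->D
Step 2: C = 5, D = 5, total pairs = 10.
Step 3: tau = (C - D)/(n(n-1)/2) = (5 - 5)/10 = 0.000000.
Step 4: Exact two-sided p-value (enumerate n! = 120 permutations of y under H0): p = 1.000000.
Step 5: alpha = 0.05. fail to reject H0.

tau_b = 0.0000 (C=5, D=5), p = 1.000000, fail to reject H0.


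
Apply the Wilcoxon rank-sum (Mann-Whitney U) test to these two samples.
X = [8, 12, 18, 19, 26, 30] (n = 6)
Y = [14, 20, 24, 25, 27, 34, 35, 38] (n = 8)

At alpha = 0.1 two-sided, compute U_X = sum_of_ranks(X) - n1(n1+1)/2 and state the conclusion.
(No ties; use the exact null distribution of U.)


Step 1: Combine and sort all 14 observations; assign midranks.
sorted (value, group): (8,X), (12,X), (14,Y), (18,X), (19,X), (20,Y), (24,Y), (25,Y), (26,X), (27,Y), (30,X), (34,Y), (35,Y), (38,Y)
ranks: 8->1, 12->2, 14->3, 18->4, 19->5, 20->6, 24->7, 25->8, 26->9, 27->10, 30->11, 34->12, 35->13, 38->14
Step 2: Rank sum for X: R1 = 1 + 2 + 4 + 5 + 9 + 11 = 32.
Step 3: U_X = R1 - n1(n1+1)/2 = 32 - 6*7/2 = 32 - 21 = 11.
       U_Y = n1*n2 - U_X = 48 - 11 = 37.
Step 4: No ties, so the exact null distribution of U (based on enumerating the C(14,6) = 3003 equally likely rank assignments) gives the two-sided p-value.
Step 5: p-value = 0.107892; compare to alpha = 0.1. fail to reject H0.

U_X = 11, p = 0.107892, fail to reject H0 at alpha = 0.1.


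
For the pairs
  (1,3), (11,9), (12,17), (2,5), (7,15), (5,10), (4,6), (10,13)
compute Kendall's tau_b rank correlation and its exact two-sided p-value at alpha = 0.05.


Step 1: Enumerate the 28 unordered pairs (i,j) with i<j and classify each by sign(x_j-x_i) * sign(y_j-y_i).
  (1,2):dx=+10,dy=+6->C; (1,3):dx=+11,dy=+14->C; (1,4):dx=+1,dy=+2->C; (1,5):dx=+6,dy=+12->C
  (1,6):dx=+4,dy=+7->C; (1,7):dx=+3,dy=+3->C; (1,8):dx=+9,dy=+10->C; (2,3):dx=+1,dy=+8->C
  (2,4):dx=-9,dy=-4->C; (2,5):dx=-4,dy=+6->D; (2,6):dx=-6,dy=+1->D; (2,7):dx=-7,dy=-3->C
  (2,8):dx=-1,dy=+4->D; (3,4):dx=-10,dy=-12->C; (3,5):dx=-5,dy=-2->C; (3,6):dx=-7,dy=-7->C
  (3,7):dx=-8,dy=-11->C; (3,8):dx=-2,dy=-4->C; (4,5):dx=+5,dy=+10->C; (4,6):dx=+3,dy=+5->C
  (4,7):dx=+2,dy=+1->C; (4,8):dx=+8,dy=+8->C; (5,6):dx=-2,dy=-5->C; (5,7):dx=-3,dy=-9->C
  (5,8):dx=+3,dy=-2->D; (6,7):dx=-1,dy=-4->C; (6,8):dx=+5,dy=+3->C; (7,8):dx=+6,dy=+7->C
Step 2: C = 24, D = 4, total pairs = 28.
Step 3: tau = (C - D)/(n(n-1)/2) = (24 - 4)/28 = 0.714286.
Step 4: Exact two-sided p-value (enumerate n! = 40320 permutations of y under H0): p = 0.014137.
Step 5: alpha = 0.05. reject H0.

tau_b = 0.7143 (C=24, D=4), p = 0.014137, reject H0.


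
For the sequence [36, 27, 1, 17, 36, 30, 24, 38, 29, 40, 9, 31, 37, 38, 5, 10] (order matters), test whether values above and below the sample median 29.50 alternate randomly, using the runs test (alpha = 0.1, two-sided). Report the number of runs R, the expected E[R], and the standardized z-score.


Step 1: Compute median = 29.50; label A = above, B = below.
Labels in order: ABBBAABABABAAABB  (n_A = 8, n_B = 8)
Step 2: Count runs R = 10.
Step 3: Under H0 (random ordering), E[R] = 2*n_A*n_B/(n_A+n_B) + 1 = 2*8*8/16 + 1 = 9.0000.
        Var[R] = 2*n_A*n_B*(2*n_A*n_B - n_A - n_B) / ((n_A+n_B)^2 * (n_A+n_B-1)) = 14336/3840 = 3.7333.
        SD[R] = 1.9322.
Step 4: Continuity-corrected z = (R - 0.5 - E[R]) / SD[R] = (10 - 0.5 - 9.0000) / 1.9322 = 0.2588.
Step 5: Two-sided p-value via normal approximation = 2*(1 - Phi(|z|)) = 0.795809.
Step 6: alpha = 0.1. fail to reject H0.

R = 10, z = 0.2588, p = 0.795809, fail to reject H0.


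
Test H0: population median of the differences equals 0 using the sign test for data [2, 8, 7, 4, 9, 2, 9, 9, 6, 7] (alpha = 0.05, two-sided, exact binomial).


Step 1: Discard zero differences. Original n = 10; n_eff = number of nonzero differences = 10.
Nonzero differences (with sign): +2, +8, +7, +4, +9, +2, +9, +9, +6, +7
Step 2: Count signs: positive = 10, negative = 0.
Step 3: Under H0: P(positive) = 0.5, so the number of positives S ~ Bin(10, 0.5).
Step 4: Two-sided exact p-value = sum of Bin(10,0.5) probabilities at or below the observed probability = 0.001953.
Step 5: alpha = 0.05. reject H0.

n_eff = 10, pos = 10, neg = 0, p = 0.001953, reject H0.


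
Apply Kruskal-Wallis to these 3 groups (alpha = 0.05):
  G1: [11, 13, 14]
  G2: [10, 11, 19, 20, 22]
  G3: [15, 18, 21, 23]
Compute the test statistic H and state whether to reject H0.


Step 1: Combine all N = 12 observations and assign midranks.
sorted (value, group, rank): (10,G2,1), (11,G1,2.5), (11,G2,2.5), (13,G1,4), (14,G1,5), (15,G3,6), (18,G3,7), (19,G2,8), (20,G2,9), (21,G3,10), (22,G2,11), (23,G3,12)
Step 2: Sum ranks within each group.
R_1 = 11.5 (n_1 = 3)
R_2 = 31.5 (n_2 = 5)
R_3 = 35 (n_3 = 4)
Step 3: H = 12/(N(N+1)) * sum(R_i^2/n_i) - 3(N+1)
     = 12/(12*13) * (11.5^2/3 + 31.5^2/5 + 35^2/4) - 3*13
     = 0.076923 * 548.783 - 39
     = 3.214103.
Step 4: Ties present; correction factor C = 1 - 6/(12^3 - 12) = 0.996503. Corrected H = 3.214103 / 0.996503 = 3.225380.
Step 5: Under H0, H ~ chi^2(2); p-value = 0.199351.
Step 6: alpha = 0.05. fail to reject H0.

H = 3.2254, df = 2, p = 0.199351, fail to reject H0.


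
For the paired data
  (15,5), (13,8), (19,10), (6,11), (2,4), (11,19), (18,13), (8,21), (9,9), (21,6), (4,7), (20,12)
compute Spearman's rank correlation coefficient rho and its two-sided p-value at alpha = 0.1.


Step 1: Rank x and y separately (midranks; no ties here).
rank(x): 15->8, 13->7, 19->10, 6->3, 2->1, 11->6, 18->9, 8->4, 9->5, 21->12, 4->2, 20->11
rank(y): 5->2, 8->5, 10->7, 11->8, 4->1, 19->11, 13->10, 21->12, 9->6, 6->3, 7->4, 12->9
Step 2: d_i = R_x(i) - R_y(i); compute d_i^2.
  (8-2)^2=36, (7-5)^2=4, (10-7)^2=9, (3-8)^2=25, (1-1)^2=0, (6-11)^2=25, (9-10)^2=1, (4-12)^2=64, (5-6)^2=1, (12-3)^2=81, (2-4)^2=4, (11-9)^2=4
sum(d^2) = 254.
Step 3: rho = 1 - 6*254 / (12*(12^2 - 1)) = 1 - 1524/1716 = 0.111888.
Step 4: Under H0, t = rho * sqrt((n-2)/(1-rho^2)) = 0.3561 ~ t(10).
Step 5: Two-sided p-value from the t-distribution with 10 df = 0.729195.
Step 6: alpha = 0.1. fail to reject H0.

rho = 0.1119, p = 0.729195, fail to reject H0 at alpha = 0.1.


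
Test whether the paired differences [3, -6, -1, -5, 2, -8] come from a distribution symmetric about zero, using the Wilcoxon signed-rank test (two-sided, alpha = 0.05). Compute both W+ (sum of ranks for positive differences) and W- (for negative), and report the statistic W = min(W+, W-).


Step 1: Drop any zero differences (none here) and take |d_i|.
|d| = [3, 6, 1, 5, 2, 8]
Step 2: Midrank |d_i| (ties get averaged ranks).
ranks: |3|->3, |6|->5, |1|->1, |5|->4, |2|->2, |8|->6
Step 3: Attach original signs; sum ranks with positive sign and with negative sign.
W+ = 3 + 2 = 5
W- = 5 + 1 + 4 + 6 = 16
(Check: W+ + W- = 21 should equal n(n+1)/2 = 21.)
Step 4: Test statistic W = min(W+, W-) = 5.
Step 5: No ties, so the exact null distribution over the 2^6 = 64 sign assignments gives the two-sided p-value = 0.312500.
Step 6: alpha = 0.05. fail to reject H0.

W+ = 5, W- = 16, W = min = 5, p = 0.312500, fail to reject H0.


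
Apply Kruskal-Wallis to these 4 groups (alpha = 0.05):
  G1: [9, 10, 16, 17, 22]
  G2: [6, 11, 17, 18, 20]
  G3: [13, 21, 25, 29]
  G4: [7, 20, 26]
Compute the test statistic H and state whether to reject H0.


Step 1: Combine all N = 17 observations and assign midranks.
sorted (value, group, rank): (6,G2,1), (7,G4,2), (9,G1,3), (10,G1,4), (11,G2,5), (13,G3,6), (16,G1,7), (17,G1,8.5), (17,G2,8.5), (18,G2,10), (20,G2,11.5), (20,G4,11.5), (21,G3,13), (22,G1,14), (25,G3,15), (26,G4,16), (29,G3,17)
Step 2: Sum ranks within each group.
R_1 = 36.5 (n_1 = 5)
R_2 = 36 (n_2 = 5)
R_3 = 51 (n_3 = 4)
R_4 = 29.5 (n_4 = 3)
Step 3: H = 12/(N(N+1)) * sum(R_i^2/n_i) - 3(N+1)
     = 12/(17*18) * (36.5^2/5 + 36^2/5 + 51^2/4 + 29.5^2/3) - 3*18
     = 0.039216 * 1465.98 - 54
     = 3.489542.
Step 4: Ties present; correction factor C = 1 - 12/(17^3 - 17) = 0.997549. Corrected H = 3.489542 / 0.997549 = 3.498116.
Step 5: Under H0, H ~ chi^2(3); p-value = 0.321007.
Step 6: alpha = 0.05. fail to reject H0.

H = 3.4981, df = 3, p = 0.321007, fail to reject H0.


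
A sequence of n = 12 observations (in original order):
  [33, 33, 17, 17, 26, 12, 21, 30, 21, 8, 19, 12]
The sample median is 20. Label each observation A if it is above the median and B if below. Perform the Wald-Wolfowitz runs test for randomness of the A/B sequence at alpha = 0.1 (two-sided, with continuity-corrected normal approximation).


Step 1: Compute median = 20; label A = above, B = below.
Labels in order: AABBABAAABBB  (n_A = 6, n_B = 6)
Step 2: Count runs R = 6.
Step 3: Under H0 (random ordering), E[R] = 2*n_A*n_B/(n_A+n_B) + 1 = 2*6*6/12 + 1 = 7.0000.
        Var[R] = 2*n_A*n_B*(2*n_A*n_B - n_A - n_B) / ((n_A+n_B)^2 * (n_A+n_B-1)) = 4320/1584 = 2.7273.
        SD[R] = 1.6514.
Step 4: Continuity-corrected z = (R + 0.5 - E[R]) / SD[R] = (6 + 0.5 - 7.0000) / 1.6514 = -0.3028.
Step 5: Two-sided p-value via normal approximation = 2*(1 - Phi(|z|)) = 0.762069.
Step 6: alpha = 0.1. fail to reject H0.

R = 6, z = -0.3028, p = 0.762069, fail to reject H0.


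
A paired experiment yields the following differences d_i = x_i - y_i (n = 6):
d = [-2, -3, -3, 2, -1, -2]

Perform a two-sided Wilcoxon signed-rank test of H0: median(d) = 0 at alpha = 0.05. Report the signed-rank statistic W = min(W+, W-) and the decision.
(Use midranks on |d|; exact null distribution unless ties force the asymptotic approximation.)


Step 1: Drop any zero differences (none here) and take |d_i|.
|d| = [2, 3, 3, 2, 1, 2]
Step 2: Midrank |d_i| (ties get averaged ranks).
ranks: |2|->3, |3|->5.5, |3|->5.5, |2|->3, |1|->1, |2|->3
Step 3: Attach original signs; sum ranks with positive sign and with negative sign.
W+ = 3 = 3
W- = 3 + 5.5 + 5.5 + 1 + 3 = 18
(Check: W+ + W- = 21 should equal n(n+1)/2 = 21.)
Step 4: Test statistic W = min(W+, W-) = 3.
Step 5: Ties in |d|, so use the tie-corrected normal approximation.
        E[W] = n(n+1)/4 = 6*7/4 = 10.5.
        Tie groups: |d|=2 (t=3), |d|=3 (t=2); sum(t^3 - t) = 30.
        Var[W] = n(n+1)(2n+1)/24 - sum(t^3-t)/48 = 546/24 - 30/48 = 22.125.
        z = (W - E[W]) / sqrt(Var[W]) = (3 - 10.5) / 4.7037 = -1.5945.
        Two-sided p = 2*Phi(z) = 0.110828.
Step 6: alpha = 0.05. fail to reject H0.

W+ = 3, W- = 18, W = min = 3, p = 0.110828, fail to reject H0.


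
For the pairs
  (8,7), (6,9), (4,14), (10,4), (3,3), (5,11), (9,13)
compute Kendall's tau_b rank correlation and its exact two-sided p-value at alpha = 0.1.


Step 1: Enumerate the 21 unordered pairs (i,j) with i<j and classify each by sign(x_j-x_i) * sign(y_j-y_i).
  (1,2):dx=-2,dy=+2->D; (1,3):dx=-4,dy=+7->D; (1,4):dx=+2,dy=-3->D; (1,5):dx=-5,dy=-4->C
  (1,6):dx=-3,dy=+4->D; (1,7):dx=+1,dy=+6->C; (2,3):dx=-2,dy=+5->D; (2,4):dx=+4,dy=-5->D
  (2,5):dx=-3,dy=-6->C; (2,6):dx=-1,dy=+2->D; (2,7):dx=+3,dy=+4->C; (3,4):dx=+6,dy=-10->D
  (3,5):dx=-1,dy=-11->C; (3,6):dx=+1,dy=-3->D; (3,7):dx=+5,dy=-1->D; (4,5):dx=-7,dy=-1->C
  (4,6):dx=-5,dy=+7->D; (4,7):dx=-1,dy=+9->D; (5,6):dx=+2,dy=+8->C; (5,7):dx=+6,dy=+10->C
  (6,7):dx=+4,dy=+2->C
Step 2: C = 9, D = 12, total pairs = 21.
Step 3: tau = (C - D)/(n(n-1)/2) = (9 - 12)/21 = -0.142857.
Step 4: Exact two-sided p-value (enumerate n! = 5040 permutations of y under H0): p = 0.772619.
Step 5: alpha = 0.1. fail to reject H0.

tau_b = -0.1429 (C=9, D=12), p = 0.772619, fail to reject H0.


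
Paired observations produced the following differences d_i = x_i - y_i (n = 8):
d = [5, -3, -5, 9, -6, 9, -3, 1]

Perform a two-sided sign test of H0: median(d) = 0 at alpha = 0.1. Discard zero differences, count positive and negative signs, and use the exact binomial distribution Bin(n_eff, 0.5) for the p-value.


Step 1: Discard zero differences. Original n = 8; n_eff = number of nonzero differences = 8.
Nonzero differences (with sign): +5, -3, -5, +9, -6, +9, -3, +1
Step 2: Count signs: positive = 4, negative = 4.
Step 3: Under H0: P(positive) = 0.5, so the number of positives S ~ Bin(8, 0.5).
Step 4: Two-sided exact p-value = sum of Bin(8,0.5) probabilities at or below the observed probability = 1.000000.
Step 5: alpha = 0.1. fail to reject H0.

n_eff = 8, pos = 4, neg = 4, p = 1.000000, fail to reject H0.


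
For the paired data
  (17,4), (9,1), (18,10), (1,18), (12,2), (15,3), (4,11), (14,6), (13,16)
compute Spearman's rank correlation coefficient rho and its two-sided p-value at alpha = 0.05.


Step 1: Rank x and y separately (midranks; no ties here).
rank(x): 17->8, 9->3, 18->9, 1->1, 12->4, 15->7, 4->2, 14->6, 13->5
rank(y): 4->4, 1->1, 10->6, 18->9, 2->2, 3->3, 11->7, 6->5, 16->8
Step 2: d_i = R_x(i) - R_y(i); compute d_i^2.
  (8-4)^2=16, (3-1)^2=4, (9-6)^2=9, (1-9)^2=64, (4-2)^2=4, (7-3)^2=16, (2-7)^2=25, (6-5)^2=1, (5-8)^2=9
sum(d^2) = 148.
Step 3: rho = 1 - 6*148 / (9*(9^2 - 1)) = 1 - 888/720 = -0.233333.
Step 4: Under H0, t = rho * sqrt((n-2)/(1-rho^2)) = -0.6349 ~ t(7).
Step 5: Two-sided p-value from the t-distribution with 7 df = 0.545699.
Step 6: alpha = 0.05. fail to reject H0.

rho = -0.2333, p = 0.545699, fail to reject H0 at alpha = 0.05.


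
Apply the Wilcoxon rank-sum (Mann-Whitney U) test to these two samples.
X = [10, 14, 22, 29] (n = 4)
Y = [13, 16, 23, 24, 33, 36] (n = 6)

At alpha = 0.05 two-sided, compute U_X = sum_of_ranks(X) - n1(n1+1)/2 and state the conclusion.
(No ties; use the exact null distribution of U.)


Step 1: Combine and sort all 10 observations; assign midranks.
sorted (value, group): (10,X), (13,Y), (14,X), (16,Y), (22,X), (23,Y), (24,Y), (29,X), (33,Y), (36,Y)
ranks: 10->1, 13->2, 14->3, 16->4, 22->5, 23->6, 24->7, 29->8, 33->9, 36->10
Step 2: Rank sum for X: R1 = 1 + 3 + 5 + 8 = 17.
Step 3: U_X = R1 - n1(n1+1)/2 = 17 - 4*5/2 = 17 - 10 = 7.
       U_Y = n1*n2 - U_X = 24 - 7 = 17.
Step 4: No ties, so the exact null distribution of U (based on enumerating the C(10,4) = 210 equally likely rank assignments) gives the two-sided p-value.
Step 5: p-value = 0.352381; compare to alpha = 0.05. fail to reject H0.

U_X = 7, p = 0.352381, fail to reject H0 at alpha = 0.05.


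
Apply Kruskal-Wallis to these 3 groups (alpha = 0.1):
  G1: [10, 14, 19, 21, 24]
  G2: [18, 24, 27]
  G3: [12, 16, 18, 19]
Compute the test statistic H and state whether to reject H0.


Step 1: Combine all N = 12 observations and assign midranks.
sorted (value, group, rank): (10,G1,1), (12,G3,2), (14,G1,3), (16,G3,4), (18,G2,5.5), (18,G3,5.5), (19,G1,7.5), (19,G3,7.5), (21,G1,9), (24,G1,10.5), (24,G2,10.5), (27,G2,12)
Step 2: Sum ranks within each group.
R_1 = 31 (n_1 = 5)
R_2 = 28 (n_2 = 3)
R_3 = 19 (n_3 = 4)
Step 3: H = 12/(N(N+1)) * sum(R_i^2/n_i) - 3(N+1)
     = 12/(12*13) * (31^2/5 + 28^2/3 + 19^2/4) - 3*13
     = 0.076923 * 543.783 - 39
     = 2.829487.
Step 4: Ties present; correction factor C = 1 - 18/(12^3 - 12) = 0.989510. Corrected H = 2.829487 / 0.989510 = 2.859482.
Step 5: Under H0, H ~ chi^2(2); p-value = 0.239371.
Step 6: alpha = 0.1. fail to reject H0.

H = 2.8595, df = 2, p = 0.239371, fail to reject H0.


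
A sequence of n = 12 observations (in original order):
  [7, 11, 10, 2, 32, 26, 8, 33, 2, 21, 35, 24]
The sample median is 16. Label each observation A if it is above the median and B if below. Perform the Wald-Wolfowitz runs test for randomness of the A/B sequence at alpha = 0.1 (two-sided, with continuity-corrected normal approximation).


Step 1: Compute median = 16; label A = above, B = below.
Labels in order: BBBBAABABAAA  (n_A = 6, n_B = 6)
Step 2: Count runs R = 6.
Step 3: Under H0 (random ordering), E[R] = 2*n_A*n_B/(n_A+n_B) + 1 = 2*6*6/12 + 1 = 7.0000.
        Var[R] = 2*n_A*n_B*(2*n_A*n_B - n_A - n_B) / ((n_A+n_B)^2 * (n_A+n_B-1)) = 4320/1584 = 2.7273.
        SD[R] = 1.6514.
Step 4: Continuity-corrected z = (R + 0.5 - E[R]) / SD[R] = (6 + 0.5 - 7.0000) / 1.6514 = -0.3028.
Step 5: Two-sided p-value via normal approximation = 2*(1 - Phi(|z|)) = 0.762069.
Step 6: alpha = 0.1. fail to reject H0.

R = 6, z = -0.3028, p = 0.762069, fail to reject H0.


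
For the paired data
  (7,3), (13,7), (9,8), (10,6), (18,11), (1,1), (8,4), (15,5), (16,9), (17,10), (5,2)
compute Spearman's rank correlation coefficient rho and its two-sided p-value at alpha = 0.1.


Step 1: Rank x and y separately (midranks; no ties here).
rank(x): 7->3, 13->7, 9->5, 10->6, 18->11, 1->1, 8->4, 15->8, 16->9, 17->10, 5->2
rank(y): 3->3, 7->7, 8->8, 6->6, 11->11, 1->1, 4->4, 5->5, 9->9, 10->10, 2->2
Step 2: d_i = R_x(i) - R_y(i); compute d_i^2.
  (3-3)^2=0, (7-7)^2=0, (5-8)^2=9, (6-6)^2=0, (11-11)^2=0, (1-1)^2=0, (4-4)^2=0, (8-5)^2=9, (9-9)^2=0, (10-10)^2=0, (2-2)^2=0
sum(d^2) = 18.
Step 3: rho = 1 - 6*18 / (11*(11^2 - 1)) = 1 - 108/1320 = 0.918182.
Step 4: Under H0, t = rho * sqrt((n-2)/(1-rho^2)) = 6.9531 ~ t(9).
Step 5: Two-sided p-value from the t-distribution with 9 df = 0.000067.
Step 6: alpha = 0.1. reject H0.

rho = 0.9182, p = 0.000067, reject H0 at alpha = 0.1.


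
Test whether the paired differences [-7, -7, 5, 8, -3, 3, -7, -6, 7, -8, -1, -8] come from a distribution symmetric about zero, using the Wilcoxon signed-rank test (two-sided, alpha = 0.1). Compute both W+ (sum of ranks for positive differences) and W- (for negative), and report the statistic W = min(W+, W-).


Step 1: Drop any zero differences (none here) and take |d_i|.
|d| = [7, 7, 5, 8, 3, 3, 7, 6, 7, 8, 1, 8]
Step 2: Midrank |d_i| (ties get averaged ranks).
ranks: |7|->7.5, |7|->7.5, |5|->4, |8|->11, |3|->2.5, |3|->2.5, |7|->7.5, |6|->5, |7|->7.5, |8|->11, |1|->1, |8|->11
Step 3: Attach original signs; sum ranks with positive sign and with negative sign.
W+ = 4 + 11 + 2.5 + 7.5 = 25
W- = 7.5 + 7.5 + 2.5 + 7.5 + 5 + 11 + 1 + 11 = 53
(Check: W+ + W- = 78 should equal n(n+1)/2 = 78.)
Step 4: Test statistic W = min(W+, W-) = 25.
Step 5: Ties in |d|, so use the tie-corrected normal approximation.
        E[W] = n(n+1)/4 = 12*13/4 = 39.
        Tie groups: |d|=3 (t=2), |d|=7 (t=4), |d|=8 (t=3); sum(t^3 - t) = 90.
        Var[W] = n(n+1)(2n+1)/24 - sum(t^3-t)/48 = 3900/24 - 90/48 = 160.625.
        z = (W - E[W]) / sqrt(Var[W]) = (25 - 39) / 12.6738 = -1.1046.
        Two-sided p = 2*Phi(z) = 0.269315.
Step 6: alpha = 0.1. fail to reject H0.

W+ = 25, W- = 53, W = min = 25, p = 0.269315, fail to reject H0.


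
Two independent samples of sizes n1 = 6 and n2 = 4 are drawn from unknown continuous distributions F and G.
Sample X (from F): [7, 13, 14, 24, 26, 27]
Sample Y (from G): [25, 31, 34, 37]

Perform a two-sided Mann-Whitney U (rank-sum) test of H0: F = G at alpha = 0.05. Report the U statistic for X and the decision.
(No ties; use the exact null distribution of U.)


Step 1: Combine and sort all 10 observations; assign midranks.
sorted (value, group): (7,X), (13,X), (14,X), (24,X), (25,Y), (26,X), (27,X), (31,Y), (34,Y), (37,Y)
ranks: 7->1, 13->2, 14->3, 24->4, 25->5, 26->6, 27->7, 31->8, 34->9, 37->10
Step 2: Rank sum for X: R1 = 1 + 2 + 3 + 4 + 6 + 7 = 23.
Step 3: U_X = R1 - n1(n1+1)/2 = 23 - 6*7/2 = 23 - 21 = 2.
       U_Y = n1*n2 - U_X = 24 - 2 = 22.
Step 4: No ties, so the exact null distribution of U (based on enumerating the C(10,6) = 210 equally likely rank assignments) gives the two-sided p-value.
Step 5: p-value = 0.038095; compare to alpha = 0.05. reject H0.

U_X = 2, p = 0.038095, reject H0 at alpha = 0.05.
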